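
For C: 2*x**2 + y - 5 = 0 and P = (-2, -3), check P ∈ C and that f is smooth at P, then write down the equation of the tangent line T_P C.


Tangent line at P: -8*x + y - 13 = 0.

Step 1: f(-2, -3) = 0, so P lies on C.
Step 2: partial derivatives
  f_x(x, y) = 4*x, f_y(x, y) = 1.
  f_x(P) = -8, f_y(P) = 1 (gradient nonzero, so P is smooth).
Step 3: tangent line at P: -8·(x − -2) + 1·(y − -3) = 0.
Expanding: -8*x + y - 13 = 0.


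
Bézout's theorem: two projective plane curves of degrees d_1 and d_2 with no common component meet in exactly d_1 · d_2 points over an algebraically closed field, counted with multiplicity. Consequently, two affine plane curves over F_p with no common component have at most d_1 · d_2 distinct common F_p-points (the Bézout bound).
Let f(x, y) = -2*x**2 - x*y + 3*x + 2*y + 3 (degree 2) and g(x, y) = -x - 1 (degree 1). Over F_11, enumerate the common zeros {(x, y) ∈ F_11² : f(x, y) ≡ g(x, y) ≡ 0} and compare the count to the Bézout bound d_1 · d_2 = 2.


Common zeros: {(10, 8)}; count = 1; Bézout bound = 2.

deg(f) = 2, deg(g) = 1, so Bézout bound = 2.
Scan x ∈ F_11. For each x, list the y ∈ F_11 with f(x, y) ≡ 0 and those with g(x, y) ≡ 0 (mod 11); the common zeros in that column are the intersection.
  x = 0: f ≡ 0 at y ∈ {4}; g ≡ 0 at y ∈ ∅; common: ∅.
  x = 1: f ≡ 0 at y ∈ {7}; g ≡ 0 at y ∈ ∅; common: ∅.
  x = 2: f ≡ 0 at y ∈ ∅; g ≡ 0 at y ∈ ∅; common: ∅.
  x = 3: f ≡ 0 at y ∈ {5}; g ≡ 0 at y ∈ ∅; common: ∅.
  x = 4: f ≡ 0 at y ∈ {8}; g ≡ 0 at y ∈ ∅; common: ∅.
  x = 5: f ≡ 0 at y ∈ {4}; g ≡ 0 at y ∈ ∅; common: ∅.
  x = 6: f ≡ 0 at y ∈ {1}; g ≡ 0 at y ∈ ∅; common: ∅.
  x = 7: f ≡ 0 at y ∈ {5}; g ≡ 0 at y ∈ ∅; common: ∅.
  x = 8: f ≡ 0 at y ∈ {7}; g ≡ 0 at y ∈ ∅; common: ∅.
  x = 9: f ≡ 0 at y ∈ {0}; g ≡ 0 at y ∈ ∅; common: ∅.
  x = 10: f ≡ 0 at y ∈ {8}; g ≡ 0 at y ∈ {0, 1, 2, 3, 4, 5, 6, 7, 8, 9, 10}; common: {8}.
Collecting: common zeros = {(10, 8)}, so the count is 1.
Comparison with the Bézout bound: 1 ≤ 2 = deg(f)·deg(g), as expected for curves with no common component (the affine F_11-count falls short of the bound because intersections may lie at infinity, over extension fields, or carry multiplicity).


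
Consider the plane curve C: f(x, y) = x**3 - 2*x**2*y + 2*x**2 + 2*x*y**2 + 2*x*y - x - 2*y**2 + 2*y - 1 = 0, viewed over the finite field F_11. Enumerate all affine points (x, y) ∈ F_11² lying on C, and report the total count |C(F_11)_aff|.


Affine F_11-points: {(1, 5), (3, 9), (3, 10), (4, 4), (4, 7), (6, 4), (7, 1), (7, 4), (9, 6), (9, 7), (10, 7), (10, 9)}; count = 12.

For each of the 121 pairs (x, y) ∈ F_11², evaluate f(x, y) mod 11. Record the zeros.
  x = 0: [0↦10, 1↦10, 2↦6, 3↦9, 4↦8, 5↦3, 6↦5, 7↦3, 8↦8, 9↦9, 10↦6]  zeros at y ∈ ∅
  x = 1: [0↦1, 1↦3, 2↦5, 3↦7, 4↦9, 5↦0, 6↦2, 7↦4, 8↦6, 9↦8, 10↦10]  zeros at y ∈ {5}
  x = 2: [0↦2, 1↦2, 2↦6, 3↦3, 4↦4, 5↦9, 6↦7, 7↦9, 8↦4, 9↦3, 10↦6]  zeros at y ∈ ∅
  x = 3: [0↦8, 1↦2, 2↦4, 3↦3, 4↦10, 5↦3, 6↦4, 7↦2, 8↦8, 9↦0, 10↦0]  zeros at y ∈ {9, 10}
  x = 4: [0↦3, 1↦9, 2↦5, 3↦2, 4↦0, 5↦10, 6↦10, 7↦0, 8↦2, 9↦5, 10↦9]  zeros at y ∈ {4, 7}
  x = 5: [0↦4, 1↦7, 2↦4, 3↦6, 4↦2, 5↦3, 6↦9, 7↦9, 8↦3, 9↦2, 10↦6]  zeros at y ∈ ∅
  x = 6: [0↦6, 1↦2, 2↦7, 3↦10, 4↦0, 5↦10, 6↦7, 7↦2, 8↦6, 9↦8, 10↦8]  zeros at y ∈ {4}
  x = 7: [0↦4, 1↦0, 2↦9, 3↦9, 4↦0, 5↦4, 6↦10, 7↦7, 8↦6, 9↦7, 10↦10]  zeros at y ∈ {1, 4}
  x = 8: [0↦4, 1↦7, 2↦5, 3↦9, 4↦8, 5↦2, 6↦2, 7↦8, 8↦9, 9↦5, 10↦7]  zeros at y ∈ ∅
  x = 9: [0↦1, 1↦7, 2↦1, 3↦5, 4↦8, 5↦10, 6↦0, 7↦0, 8↦10, 9↦8, 10↦5]  zeros at y ∈ {6, 7}
  x = 10: [0↦1, 1↦6, 2↦3, 3↦3, 4↦6, 5↦1, 6↦10, 7↦0, 8↦4, 9↦0, 10↦10]  zeros at y ∈ {7, 9}
Collecting zeros: affine points = {(1, 5), (3, 9), (3, 10), (4, 4), (4, 7), (6, 4), (7, 1), (7, 4), (9, 6), (9, 7), (10, 7), (10, 9)}.
Total count |C(F_11)_aff| = 12.


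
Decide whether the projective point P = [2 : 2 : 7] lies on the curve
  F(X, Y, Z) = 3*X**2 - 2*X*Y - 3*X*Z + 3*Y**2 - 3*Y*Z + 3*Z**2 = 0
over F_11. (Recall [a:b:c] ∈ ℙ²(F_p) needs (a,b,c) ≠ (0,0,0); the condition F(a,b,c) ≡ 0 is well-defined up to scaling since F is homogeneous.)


F(2,2,7) ≡ 2 (mod 11); P is NOT on the curve.

Evaluate F(2, 2, 7) term-by-term (mod 11).
  3*X**2 ↦ 3·4·1·1 = 12
  -2*X*Y ↦ -2·2·2·1 = -8
  -3*X*Z ↦ -3·2·1·7 = -42
  3*Y**2 ↦ 3·1·4·1 = 12
  -3*Y*Z ↦ -3·1·2·7 = -42
  3*Z**2 ↦ 3·1·1·49 = 147
Sum: F(2, 2, 7) = (12) + (-8) + (-42) + (12) + (-42) + (147) = 79.
Reducing mod 11: 79 ≡ 2 (mod 11).
Since F(a, b, c) ≡ 2 ≠ 0 (mod 11), P does NOT lie on the curve.


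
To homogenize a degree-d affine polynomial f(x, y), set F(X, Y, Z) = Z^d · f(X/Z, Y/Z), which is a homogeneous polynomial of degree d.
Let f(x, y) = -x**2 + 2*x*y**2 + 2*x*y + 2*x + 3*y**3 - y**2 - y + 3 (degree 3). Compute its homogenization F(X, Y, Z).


F(X, Y, Z) = -X**2*Z + 2*X*Y**2 + 2*X*Y*Z + 2*X*Z**2 + 3*Y**3 - Y**2*Z - Y*Z**2 + 3*Z**3

deg(f) = 3.
Substitute x = X/Z, y = Y/Z into f, then multiply by Z^3.
  monomial -1·x^2·y^0 ↦ -1·X^2·Y^0·Z^1.
  monomial 2·x^1·y^2 ↦ 2·X^1·Y^2·Z^0.
  monomial 2·x^1·y^1 ↦ 2·X^1·Y^1·Z^1.
  monomial 2·x^1·y^0 ↦ 2·X^1·Y^0·Z^2.
  monomial 3·x^0·y^3 ↦ 3·X^0·Y^3·Z^0.
  monomial -1·x^0·y^2 ↦ -1·X^0·Y^2·Z^1.
  monomial -1·x^0·y^1 ↦ -1·X^0·Y^1·Z^2.
  monomial 3·x^0·y^0 ↦ 3·X^0·Y^0·Z^3.
Collecting: F(X, Y, Z) = -X**2*Z + 2*X*Y**2 + 2*X*Y*Z + 2*X*Z**2 + 3*Y**3 - Y**2*Z - Y*Z**2 + 3*Z**3.


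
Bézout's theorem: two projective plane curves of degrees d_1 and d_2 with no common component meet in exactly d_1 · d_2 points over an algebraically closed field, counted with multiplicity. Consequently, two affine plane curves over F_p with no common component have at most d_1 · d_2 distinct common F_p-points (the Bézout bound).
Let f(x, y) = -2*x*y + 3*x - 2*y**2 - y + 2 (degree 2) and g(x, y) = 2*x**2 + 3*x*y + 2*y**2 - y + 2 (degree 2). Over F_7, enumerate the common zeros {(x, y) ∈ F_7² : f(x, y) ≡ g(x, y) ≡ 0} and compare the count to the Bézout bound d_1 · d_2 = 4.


Common zeros: {(3, 4)}; count = 1; Bézout bound = 4.

deg(f) = 2, deg(g) = 2, so Bézout bound = 4.
Scan x ∈ F_7. For each x, list the y ∈ F_7 with f(x, y) ≡ 0 and those with g(x, y) ≡ 0 (mod 7); the common zeros in that column are the intersection.
  x = 0: f ≡ 0 at y ∈ ∅; g ≡ 0 at y ∈ ∅; common: ∅.
  x = 1: f ≡ 0 at y ∈ {1}; g ≡ 0 at y ∈ {3}; common: ∅.
  x = 2: f ≡ 0 at y ∈ ∅; g ≡ 0 at y ∈ {2, 6}; common: ∅.
  x = 3: f ≡ 0 at y ∈ {3, 4}; g ≡ 0 at y ∈ {4, 6}; common: {4}.
  x = 4: f ≡ 0 at y ∈ {0, 6}; g ≡ 0 at y ∈ ∅; common: ∅.
  x = 5: f ≡ 0 at y ∈ ∅; g ≡ 0 at y ∈ {3, 4}; common: ∅.
  x = 6: f ≡ 0 at y ∈ {2}; g ≡ 0 at y ∈ ∅; common: ∅.
Collecting: common zeros = {(3, 4)}, so the count is 1.
Comparison with the Bézout bound: 1 ≤ 4 = deg(f)·deg(g), as expected for curves with no common component (the affine F_7-count falls short of the bound because intersections may lie at infinity, over extension fields, or carry multiplicity).


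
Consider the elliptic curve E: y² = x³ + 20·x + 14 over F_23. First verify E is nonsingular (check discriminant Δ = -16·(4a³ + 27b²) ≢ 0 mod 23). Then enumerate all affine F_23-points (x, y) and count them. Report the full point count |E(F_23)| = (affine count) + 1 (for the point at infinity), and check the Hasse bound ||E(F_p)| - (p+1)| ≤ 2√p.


Affine points = {(1, 9), (1, 14), (2, 4), (2, 19), (3, 3), (3, 20), (5, 3), (5, 20), (9, 7), (9, 16), (10, 8), (10, 15), (11, 1), (11, 22), (12, 2), (12, 21), (14, 5), (14, 18), (15, 3), (15, 20), (17, 0), (19, 10), (19, 13), (21, 9), (21, 14), (22, 4), (22, 19)}; affine count = 27; |E(F_23)| = 28.

Discriminant check: Δ ∝ 4a³ + 27b² = 4·20³ + 27·14² = 4·8000 + 27·196 ≡ 9 (mod 23). Nonzero ⇒ E is nonsingular.
For each x ∈ F_23, compute rhs = x³ + 20·x + 14 mod 23, then count y ∈ F_23 with y² ≡ rhs.
  x = 0: rhs = 14, matching y values: none (0 points).
  x = 1: rhs = 12, matching y values: 9, 14 (2 points).
  x = 2: rhs = 16, matching y values: 4, 19 (2 points).
  x = 3: rhs = 9, matching y values: 3, 20 (2 points).
  x = 4: rhs = 20, matching y values: none (0 points).
  x = 5: rhs = 9, matching y values: 3, 20 (2 points).
  x = 6: rhs = 5, matching y values: none (0 points).
  x = 7: rhs = 14, matching y values: none (0 points).
  x = 8: rhs = 19, matching y values: none (0 points).
  x = 9: rhs = 3, matching y values: 7, 16 (2 points).
  x = 10: rhs = 18, matching y values: 8, 15 (2 points).
  x = 11: rhs = 1, matching y values: 1, 22 (2 points).
  x = 12: rhs = 4, matching y values: 2, 21 (2 points).
  x = 13: rhs = 10, matching y values: none (0 points).
  x = 14: rhs = 2, matching y values: 5, 18 (2 points).
  x = 15: rhs = 9, matching y values: 3, 20 (2 points).
  x = 16: rhs = 14, matching y values: none (0 points).
  x = 17: rhs = 0, matching y values: 0 (1 points).
  x = 18: rhs = 19, matching y values: none (0 points).
  x = 19: rhs = 8, matching y values: 10, 13 (2 points).
  x = 20: rhs = 19, matching y values: none (0 points).
  x = 21: rhs = 12, matching y values: 9, 14 (2 points).
  x = 22: rhs = 16, matching y values: 4, 19 (2 points).
Total affine count: 27.
Full point count |E(F_23)| = 27 + 1 = 28.
Hasse bound: |28 − (23+1)| = |4| = 4 ≤ 2√23 ≈ 9.5917 ✓.


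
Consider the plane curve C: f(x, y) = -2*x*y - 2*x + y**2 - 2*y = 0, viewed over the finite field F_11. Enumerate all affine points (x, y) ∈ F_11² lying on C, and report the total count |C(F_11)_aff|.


Affine F_11-points: {(0, 0), (0, 2), (3, 4), (4, 5), (7, 7), (7, 9), (8, 1), (8, 6), (10, 3), (10, 8)}; count = 10.

For each of the 121 pairs (x, y) ∈ F_11², evaluate f(x, y) mod 11. Record the zeros.
  x = 0: [0↦0, 1↦10, 2↦0, 3↦3, 4↦8, 5↦4, 6↦2, 7↦2, 8↦4, 9↦8, 10↦3]  zeros at y ∈ {0, 2}
  x = 1: [0↦9, 1↦6, 2↦5, 3↦6, 4↦9, 5↦3, 6↦10, 7↦8, 8↦8, 9↦10, 10↦3]  zeros at y ∈ ∅
  x = 2: [0↦7, 1↦2, 2↦10, 3↦9, 4↦10, 5↦2, 6↦7, 7↦3, 8↦1, 9↦1, 10↦3]  zeros at y ∈ ∅
  x = 3: [0↦5, 1↦9, 2↦4, 3↦1, 4↦0, 5↦1, 6↦4, 7↦9, 8↦5, 9↦3, 10↦3]  zeros at y ∈ {4}
  x = 4: [0↦3, 1↦5, 2↦9, 3↦4, 4↦1, 5↦0, 6↦1, 7↦4, 8↦9, 9↦5, 10↦3]  zeros at y ∈ {5}
  x = 5: [0↦1, 1↦1, 2↦3, 3↦7, 4↦2, 5↦10, 6↦9, 7↦10, 8↦2, 9↦7, 10↦3]  zeros at y ∈ ∅
  x = 6: [0↦10, 1↦8, 2↦8, 3↦10, 4↦3, 5↦9, 6↦6, 7↦5, 8↦6, 9↦9, 10↦3]  zeros at y ∈ ∅
  x = 7: [0↦8, 1↦4, 2↦2, 3↦2, 4↦4, 5↦8, 6↦3, 7↦0, 8↦10, 9↦0, 10↦3]  zeros at y ∈ {7, 9}
  x = 8: [0↦6, 1↦0, 2↦7, 3↦5, 4↦5, 5↦7, 6↦0, 7↦6, 8↦3, 9↦2, 10↦3]  zeros at y ∈ {1, 6}
  x = 9: [0↦4, 1↦7, 2↦1, 3↦8, 4↦6, 5↦6, 6↦8, 7↦1, 8↦7, 9↦4, 10↦3]  zeros at y ∈ ∅
  x = 10: [0↦2, 1↦3, 2↦6, 3↦0, 4↦7, 5↦5, 6↦5, 7↦7, 8↦0, 9↦6, 10↦3]  zeros at y ∈ {3, 8}
Collecting zeros: affine points = {(0, 0), (0, 2), (3, 4), (4, 5), (7, 7), (7, 9), (8, 1), (8, 6), (10, 3), (10, 8)}.
Total count |C(F_11)_aff| = 10.


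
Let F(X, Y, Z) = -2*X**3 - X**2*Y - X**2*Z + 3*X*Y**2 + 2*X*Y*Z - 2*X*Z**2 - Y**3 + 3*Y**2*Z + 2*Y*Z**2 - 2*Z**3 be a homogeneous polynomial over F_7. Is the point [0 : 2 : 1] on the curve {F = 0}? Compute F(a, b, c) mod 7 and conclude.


F(0,2,1) ≡ 6 (mod 7); P is NOT on the curve.

Evaluate F(0, 2, 1) term-by-term (mod 7).
  -2*X**3 ↦ -2·0·1·1 = 0
  -X**2*Y ↦ -1·0·2·1 = 0
  -X**2*Z ↦ -1·0·1·1 = 0
  3*X*Y**2 ↦ 3·0·4·1 = 0
  2*X*Y*Z ↦ 2·0·2·1 = 0
  -2*X*Z**2 ↦ -2·0·1·1 = 0
  -Y**3 ↦ -1·1·8·1 = -8
  3*Y**2*Z ↦ 3·1·4·1 = 12
  2*Y*Z**2 ↦ 2·1·2·1 = 4
  -2*Z**3 ↦ -2·1·1·1 = -2
Sum: F(0, 2, 1) = (0) + (0) + (0) + (0) + (0) + (0) + (-8) + (12) + (4) + (-2) = 6.
Reducing mod 7: 6 ≡ 6 (mod 7).
Since F(a, b, c) ≡ 6 ≠ 0 (mod 7), P does NOT lie on the curve.


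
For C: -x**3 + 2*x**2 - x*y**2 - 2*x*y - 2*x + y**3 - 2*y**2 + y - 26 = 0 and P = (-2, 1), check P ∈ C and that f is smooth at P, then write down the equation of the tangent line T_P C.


Tangent line at P: -25*x + 8*y - 58 = 0.

Step 1: f(-2, 1) = 0, so P lies on C.
Step 2: partial derivatives
  f_x(x, y) = -3*x**2 + 4*x - y**2 - 2*y - 2, f_y(x, y) = -2*x*y - 2*x + 3*y**2 - 4*y + 1.
  f_x(P) = -25, f_y(P) = 8 (gradient nonzero, so P is smooth).
Step 3: tangent line at P: -25·(x − -2) + 8·(y − 1) = 0.
Expanding: -25*x + 8*y - 58 = 0.


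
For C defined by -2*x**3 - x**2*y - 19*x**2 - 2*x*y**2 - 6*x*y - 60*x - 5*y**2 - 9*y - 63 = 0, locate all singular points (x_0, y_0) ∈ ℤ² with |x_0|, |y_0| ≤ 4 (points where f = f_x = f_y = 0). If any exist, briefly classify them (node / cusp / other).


Singular points: {(-3, 0)}; classification: node.

Compute partial derivatives:
  f_x = -6*x**2 - 2*x*y - 38*x - 2*y**2 - 6*y - 60.
  f_y = -x**2 - 4*x*y - 6*x - 10*y - 9.
Scan x_0 ∈ {−4, ..., 4}. For each x_0, f_y(x_0, y) is a polynomial in y; find its integer roots y ∈ {−4, ..., 4}, then test f_x and f at those candidates.
  x = -4: f_y(-4, y) = 6*y - 1; no integer root y with |y| ≤ 4.
  x = -3: f_y(-3, y) = 2*y; vanishes at y ∈ {0}. (-3, 0): f_x = 0, f = 0 — SINGULAR.
  x = -2: f_y(-2, y) = -2*y - 1; no integer root y with |y| ≤ 4.
  x = -1: f_y(-1, y) = -6*y - 4; no integer root y with |y| ≤ 4.
  x = 0: f_y(0, y) = -10*y - 9; no integer root y with |y| ≤ 4.
  x = 1: f_y(1, y) = -14*y - 16; no integer root y with |y| ≤ 4.
  x = 2: f_y(2, y) = -18*y - 25; no integer root y with |y| ≤ 4.
  x = 3: f_y(3, y) = -22*y - 36; no integer root y with |y| ≤ 4.
  x = 4: f_y(4, y) = -26*y - 49; no integer root y with |y| ≤ 4.
Only singular point on the grid: (-3, 0).
Classify: substitute x = -3 + u, y = 0 + v and expand: f = -2*u**3 - u**2*v - u**2 - 2*u*v**2 + v**2.
No constant or linear terms (consistent with a singular point). Quadratic part: -u**2 + v**2. Cubic part: -2*u**3 - u**2*v - 2*u*v**2.
The quadratic part v**2 - u**2 = (v − u)(v + u) splits into two distinct linear factors, so there are two distinct tangent lines y − 0 = ±(x − -3) — this is a node (ordinary double point).
Classification: node.


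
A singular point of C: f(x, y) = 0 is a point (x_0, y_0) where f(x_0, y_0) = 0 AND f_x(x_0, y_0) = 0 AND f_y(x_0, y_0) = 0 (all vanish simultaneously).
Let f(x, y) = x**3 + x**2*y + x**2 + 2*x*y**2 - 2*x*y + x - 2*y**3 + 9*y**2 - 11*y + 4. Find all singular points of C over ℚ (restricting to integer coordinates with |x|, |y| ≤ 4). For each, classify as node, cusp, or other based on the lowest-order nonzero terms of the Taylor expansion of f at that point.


Singular points: {(-1, 1)}; classification: node.

Compute partial derivatives:
  f_x = 3*x**2 + 2*x*y + 2*x + 2*y**2 - 2*y + 1.
  f_y = x**2 + 4*x*y - 2*x - 6*y**2 + 18*y - 11.
Scan x_0 ∈ {−4, ..., 4}. For each x_0, f_y(x_0, y) is a polynomial in y; find its integer roots y ∈ {−4, ..., 4}, then test f_x and f at those candidates.
  x = -4: f_y(-4, y) = -6*y**2 + 2*y + 13; no integer root y with |y| ≤ 4.
  x = -3: f_y(-3, y) = -6*y**2 + 6*y + 4; no integer root y with |y| ≤ 4.
  x = -2: f_y(-2, y) = -6*y**2 + 10*y - 3; no integer root y with |y| ≤ 4.
  x = -1: f_y(-1, y) = -6*y**2 + 14*y - 8; vanishes at y ∈ {1}. (-1, 1): f_x = 0, f = 0 — SINGULAR.
  x = 0: f_y(0, y) = -6*y**2 + 18*y - 11; no integer root y with |y| ≤ 4.
  x = 1: f_y(1, y) = -6*y**2 + 22*y - 12; vanishes at y ∈ {3}. (1, 3): f_x = 24 ≠ 0.
  x = 2: f_y(2, y) = -6*y**2 + 26*y - 11; no integer root y with |y| ≤ 4.
  x = 3: f_y(3, y) = -6*y**2 + 30*y - 8; no integer root y with |y| ≤ 4.
  x = 4: f_y(4, y) = -6*y**2 + 34*y - 3; no integer root y with |y| ≤ 4.
Only singular point on the grid: (-1, 1).
Classify: substitute x = -1 + u, y = 1 + v and expand: f = u**3 + u**2*v - u**2 + 2*u*v**2 - 2*v**3 + v**2.
No constant or linear terms (consistent with a singular point). Quadratic part: -u**2 + v**2. Cubic part: u**3 + u**2*v + 2*u*v**2 - 2*v**3.
The quadratic part v**2 - u**2 = (v − u)(v + u) splits into two distinct linear factors, so there are two distinct tangent lines y − 1 = ±(x − -1) — this is a node (ordinary double point).
Classification: node.


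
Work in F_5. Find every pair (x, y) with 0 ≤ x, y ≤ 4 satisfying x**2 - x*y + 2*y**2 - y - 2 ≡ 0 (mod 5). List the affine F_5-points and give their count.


Affine F_5-points: {(3, 1)}; count = 1.

For each of the 25 pairs (x, y) ∈ F_5², evaluate f(x, y) mod 5. Record the zeros.
  x = 0: [0↦3, 1↦4, 2↦4, 3↦3, 4↦1]  zeros at y ∈ ∅
  x = 1: [0↦4, 1↦4, 2↦3, 3↦1, 4↦3]  zeros at y ∈ ∅
  x = 2: [0↦2, 1↦1, 2↦4, 3↦1, 4↦2]  zeros at y ∈ ∅
  x = 3: [0↦2, 1↦0, 2↦2, 3↦3, 4↦3]  zeros at y ∈ {1}
  x = 4: [0↦4, 1↦1, 2↦2, 3↦2, 4↦1]  zeros at y ∈ ∅
Collecting zeros: affine points = {(3, 1)}.
Total count |C(F_5)_aff| = 1.


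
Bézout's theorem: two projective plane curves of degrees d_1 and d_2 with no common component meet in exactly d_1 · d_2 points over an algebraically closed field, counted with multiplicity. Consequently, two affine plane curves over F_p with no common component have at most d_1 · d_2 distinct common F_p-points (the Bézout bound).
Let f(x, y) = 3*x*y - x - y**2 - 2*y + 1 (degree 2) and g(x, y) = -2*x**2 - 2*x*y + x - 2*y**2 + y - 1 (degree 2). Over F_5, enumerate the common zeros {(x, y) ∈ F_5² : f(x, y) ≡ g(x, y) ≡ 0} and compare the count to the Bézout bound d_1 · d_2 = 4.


Common zeros: {(1, 1)}; count = 1; Bézout bound = 4.

deg(f) = 2, deg(g) = 2, so Bézout bound = 4.
Scan x ∈ F_5. For each x, list the y ∈ F_5 with f(x, y) ≡ 0 and those with g(x, y) ≡ 0 (mod 5); the common zeros in that column are the intersection.
  x = 0: f ≡ 0 at y ∈ ∅; g ≡ 0 at y ∈ ∅; common: ∅.
  x = 1: f ≡ 0 at y ∈ {0, 1}; g ≡ 0 at y ∈ {1}; common: {1}.
  x = 2: f ≡ 0 at y ∈ ∅; g ≡ 0 at y ∈ ∅; common: ∅.
  x = 3: f ≡ 0 at y ∈ {3, 4}; g ≡ 0 at y ∈ ∅; common: ∅.
  x = 4: f ≡ 0 at y ∈ ∅; g ≡ 0 at y ∈ ∅; common: ∅.
Collecting: common zeros = {(1, 1)}, so the count is 1.
Comparison with the Bézout bound: 1 ≤ 4 = deg(f)·deg(g), as expected for curves with no common component (the affine F_5-count falls short of the bound because intersections may lie at infinity, over extension fields, or carry multiplicity).


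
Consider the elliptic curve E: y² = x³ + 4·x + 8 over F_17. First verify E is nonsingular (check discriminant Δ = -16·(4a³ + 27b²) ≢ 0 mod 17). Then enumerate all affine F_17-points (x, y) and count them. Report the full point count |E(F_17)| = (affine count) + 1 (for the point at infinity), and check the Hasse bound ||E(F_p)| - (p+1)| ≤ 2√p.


Affine points = {(0, 5), (0, 12), (1, 8), (1, 9), (3, 8), (3, 9), (5, 0), (8, 5), (8, 12), (9, 5), (9, 12), (12, 4), (12, 13), (13, 8), (13, 9), (15, 3), (15, 14)}; affine count = 17; |E(F_17)| = 18.

Discriminant check: Δ ∝ 4a³ + 27b² = 4·4³ + 27·8² = 4·64 + 27·64 ≡ 12 (mod 17). Nonzero ⇒ E is nonsingular.
For each x ∈ F_17, compute rhs = x³ + 4·x + 8 mod 17, then count y ∈ F_17 with y² ≡ rhs.
  x = 0: rhs = 8, matching y values: 5, 12 (2 points).
  x = 1: rhs = 13, matching y values: 8, 9 (2 points).
  x = 2: rhs = 7, matching y values: none (0 points).
  x = 3: rhs = 13, matching y values: 8, 9 (2 points).
  x = 4: rhs = 3, matching y values: none (0 points).
  x = 5: rhs = 0, matching y values: 0 (1 points).
  x = 6: rhs = 10, matching y values: none (0 points).
  x = 7: rhs = 5, matching y values: none (0 points).
  x = 8: rhs = 8, matching y values: 5, 12 (2 points).
  x = 9: rhs = 8, matching y values: 5, 12 (2 points).
  x = 10: rhs = 11, matching y values: none (0 points).
  x = 11: rhs = 6, matching y values: none (0 points).
  x = 12: rhs = 16, matching y values: 4, 13 (2 points).
  x = 13: rhs = 13, matching y values: 8, 9 (2 points).
  x = 14: rhs = 3, matching y values: none (0 points).
  x = 15: rhs = 9, matching y values: 3, 14 (2 points).
  x = 16: rhs = 3, matching y values: none (0 points).
Total affine count: 17.
Full point count |E(F_17)| = 17 + 1 = 18.
Hasse bound: |18 − (17+1)| = |0| = 0 ≤ 2√17 ≈ 8.2462 ✓.


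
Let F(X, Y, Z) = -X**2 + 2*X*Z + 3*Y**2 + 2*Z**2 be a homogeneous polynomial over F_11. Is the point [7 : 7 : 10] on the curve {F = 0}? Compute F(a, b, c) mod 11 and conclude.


F(7,7,10) ≡ 9 (mod 11); P is NOT on the curve.

Evaluate F(7, 7, 10) term-by-term (mod 11).
  -X**2 ↦ -1·49·1·1 = -49
  2*X*Z ↦ 2·7·1·10 = 140
  3*Y**2 ↦ 3·1·49·1 = 147
  2*Z**2 ↦ 2·1·1·100 = 200
Sum: F(7, 7, 10) = (-49) + (140) + (147) + (200) = 438.
Reducing mod 11: 438 ≡ 9 (mod 11).
Since F(a, b, c) ≡ 9 ≠ 0 (mod 11), P does NOT lie on the curve.


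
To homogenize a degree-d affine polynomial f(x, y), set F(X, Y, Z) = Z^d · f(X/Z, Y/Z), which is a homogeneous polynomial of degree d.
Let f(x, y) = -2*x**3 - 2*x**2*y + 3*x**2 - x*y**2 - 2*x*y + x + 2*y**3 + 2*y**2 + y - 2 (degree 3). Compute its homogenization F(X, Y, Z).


F(X, Y, Z) = -2*X**3 - 2*X**2*Y + 3*X**2*Z - X*Y**2 - 2*X*Y*Z + X*Z**2 + 2*Y**3 + 2*Y**2*Z + Y*Z**2 - 2*Z**3

deg(f) = 3.
Substitute x = X/Z, y = Y/Z into f, then multiply by Z^3.
  monomial -2·x^3·y^0 ↦ -2·X^3·Y^0·Z^0.
  monomial -2·x^2·y^1 ↦ -2·X^2·Y^1·Z^0.
  monomial 3·x^2·y^0 ↦ 3·X^2·Y^0·Z^1.
  monomial -1·x^1·y^2 ↦ -1·X^1·Y^2·Z^0.
  monomial -2·x^1·y^1 ↦ -2·X^1·Y^1·Z^1.
  monomial 1·x^1·y^0 ↦ 1·X^1·Y^0·Z^2.
  monomial 2·x^0·y^3 ↦ 2·X^0·Y^3·Z^0.
  monomial 2·x^0·y^2 ↦ 2·X^0·Y^2·Z^1.
  monomial 1·x^0·y^1 ↦ 1·X^0·Y^1·Z^2.
  monomial -2·x^0·y^0 ↦ -2·X^0·Y^0·Z^3.
Collecting: F(X, Y, Z) = -2*X**3 - 2*X**2*Y + 3*X**2*Z - X*Y**2 - 2*X*Y*Z + X*Z**2 + 2*Y**3 + 2*Y**2*Z + Y*Z**2 - 2*Z**3.


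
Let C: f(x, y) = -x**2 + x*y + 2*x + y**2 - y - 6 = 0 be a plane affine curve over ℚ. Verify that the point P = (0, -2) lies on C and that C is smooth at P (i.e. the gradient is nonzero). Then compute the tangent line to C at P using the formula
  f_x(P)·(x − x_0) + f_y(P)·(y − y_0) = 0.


Tangent line at P: -5*y - 10 = 0.

Step 1: f(0, -2) = 0, so P lies on C.
Step 2: partial derivatives
  f_x(x, y) = -2*x + y + 2, f_y(x, y) = x + 2*y - 1.
  f_x(P) = 0, f_y(P) = -5 (gradient nonzero, so P is smooth).
Step 3: tangent line at P: 0·(x − 0) + -5·(y − -2) = 0.
Expanding: -5*y - 10 = 0.


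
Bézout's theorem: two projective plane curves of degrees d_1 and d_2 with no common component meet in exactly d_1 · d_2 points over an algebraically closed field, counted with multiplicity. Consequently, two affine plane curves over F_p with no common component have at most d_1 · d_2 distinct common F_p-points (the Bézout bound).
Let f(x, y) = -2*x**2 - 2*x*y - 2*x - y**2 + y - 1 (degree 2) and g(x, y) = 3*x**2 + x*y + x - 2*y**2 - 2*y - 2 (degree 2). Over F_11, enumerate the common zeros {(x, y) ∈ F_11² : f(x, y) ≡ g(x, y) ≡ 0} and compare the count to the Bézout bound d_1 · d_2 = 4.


Common zeros: {(7, 2), (9, 6)}; count = 2; Bézout bound = 4.

deg(f) = 2, deg(g) = 2, so Bézout bound = 4.
Scan x ∈ F_11. For each x, list the y ∈ F_11 with f(x, y) ≡ 0 and those with g(x, y) ≡ 0 (mod 11); the common zeros in that column are the intersection.
  x = 0: f ≡ 0 at y ∈ ∅; g ≡ 0 at y ∈ ∅; common: ∅.
  x = 1: f ≡ 0 at y ∈ {2, 8}; g ≡ 0 at y ∈ ∅; common: ∅.
  x = 2: f ≡ 0 at y ∈ {9, 10}; g ≡ 0 at y ∈ ∅; common: ∅.
  x = 3: f ≡ 0 at y ∈ ∅; g ≡ 0 at y ∈ {2, 4}; common: ∅.
  x = 4: f ≡ 0 at y ∈ ∅; g ≡ 0 at y ∈ ∅; common: ∅.
  x = 5: f ≡ 0 at y ∈ ∅; g ≡ 0 at y ∈ ∅; common: ∅.
  x = 6: f ≡ 0 at y ∈ {5, 6}; g ≡ 0 at y ∈ ∅; common: ∅.
  x = 7: f ≡ 0 at y ∈ {2, 7}; g ≡ 0 at y ∈ {2, 6}; common: {2}.
  x = 8: f ≡ 0 at y ∈ ∅; g ≡ 0 at y ∈ {0, 3}; common: ∅.
  x = 9: f ≡ 0 at y ∈ {6, 10}; g ≡ 0 at y ∈ {3, 6}; common: {6}.
  x = 10: f ≡ 0 at y ∈ {5, 9}; g ≡ 0 at y ∈ {0, 4}; common: ∅.
Collecting: common zeros = {(7, 2), (9, 6)}, so the count is 2.
Comparison with the Bézout bound: 2 ≤ 4 = deg(f)·deg(g), as expected for curves with no common component (the affine F_11-count falls short of the bound because intersections may lie at infinity, over extension fields, or carry multiplicity).


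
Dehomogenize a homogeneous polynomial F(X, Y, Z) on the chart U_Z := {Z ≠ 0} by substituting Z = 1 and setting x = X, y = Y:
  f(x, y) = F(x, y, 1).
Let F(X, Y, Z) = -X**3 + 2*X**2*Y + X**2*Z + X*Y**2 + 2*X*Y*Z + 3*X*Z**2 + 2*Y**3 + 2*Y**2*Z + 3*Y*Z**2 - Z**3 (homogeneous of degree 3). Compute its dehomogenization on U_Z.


f(x, y) = -x**3 + 2*x**2*y + x**2 + x*y**2 + 2*x*y + 3*x + 2*y**3 + 2*y**2 + 3*y - 1

On U_Z we set Z = 1. Each monomial c·X^i·Y^j·Z^k in F becomes c·x^i·y^j·1^k = c·x^i·y^j.
Substituting Z = 1: F(X, Y, 1) = -x**3 + 2*x**2*y + x**2 + x*y**2 + 2*x*y + 3*x + 2*y**3 + 2*y**2 + 3*y - 1.
Note: deg(f) ≤ deg(F) = 3; strict inequality happens when F is divisible by Z (lost terms).


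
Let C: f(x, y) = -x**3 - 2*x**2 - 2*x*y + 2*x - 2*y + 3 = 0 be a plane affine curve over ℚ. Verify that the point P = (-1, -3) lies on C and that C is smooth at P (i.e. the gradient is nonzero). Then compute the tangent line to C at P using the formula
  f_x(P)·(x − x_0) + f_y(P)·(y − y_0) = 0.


Tangent line at P: 9*x + 9 = 0.

Step 1: f(-1, -3) = 0, so P lies on C.
Step 2: partial derivatives
  f_x(x, y) = -3*x**2 - 4*x - 2*y + 2, f_y(x, y) = -2*x - 2.
  f_x(P) = 9, f_y(P) = 0 (gradient nonzero, so P is smooth).
Step 3: tangent line at P: 9·(x − -1) + 0·(y − -3) = 0.
Expanding: 9*x + 9 = 0.


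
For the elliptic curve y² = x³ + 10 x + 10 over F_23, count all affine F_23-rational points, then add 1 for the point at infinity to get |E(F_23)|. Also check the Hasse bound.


Affine points = {(5, 1), (5, 22), (7, 3), (7, 20), (8, 2), (8, 21), (9, 1), (9, 22), (10, 11), (10, 12), (11, 5), (11, 18), (12, 8), (12, 15), (15, 4), (15, 19)}; affine count = 16; |E(F_23)| = 17.

Discriminant check: Δ ∝ 4a³ + 27b² = 4·10³ + 27·10² = 4·1000 + 27·100 ≡ 7 (mod 23). Nonzero ⇒ E is nonsingular.
For each x ∈ F_23, compute rhs = x³ + 10·x + 10 mod 23, then count y ∈ F_23 with y² ≡ rhs.
  x = 0: rhs = 10, matching y values: none (0 points).
  x = 1: rhs = 21, matching y values: none (0 points).
  x = 2: rhs = 15, matching y values: none (0 points).
  x = 3: rhs = 21, matching y values: none (0 points).
  x = 4: rhs = 22, matching y values: none (0 points).
  x = 5: rhs = 1, matching y values: 1, 22 (2 points).
  x = 6: rhs = 10, matching y values: none (0 points).
  x = 7: rhs = 9, matching y values: 3, 20 (2 points).
  x = 8: rhs = 4, matching y values: 2, 21 (2 points).
  x = 9: rhs = 1, matching y values: 1, 22 (2 points).
  x = 10: rhs = 6, matching y values: 11, 12 (2 points).
  x = 11: rhs = 2, matching y values: 5, 18 (2 points).
  x = 12: rhs = 18, matching y values: 8, 15 (2 points).
  x = 13: rhs = 14, matching y values: none (0 points).
  x = 14: rhs = 19, matching y values: none (0 points).
  x = 15: rhs = 16, matching y values: 4, 19 (2 points).
  x = 16: rhs = 11, matching y values: none (0 points).
  x = 17: rhs = 10, matching y values: none (0 points).
  x = 18: rhs = 19, matching y values: none (0 points).
  x = 19: rhs = 21, matching y values: none (0 points).
  x = 20: rhs = 22, matching y values: none (0 points).
  x = 21: rhs = 5, matching y values: none (0 points).
  x = 22: rhs = 22, matching y values: none (0 points).
Total affine count: 16.
Full point count |E(F_23)| = 16 + 1 = 17.
Hasse bound: |17 − (23+1)| = |-7| = 7 ≤ 2√23 ≈ 9.5917 ✓.


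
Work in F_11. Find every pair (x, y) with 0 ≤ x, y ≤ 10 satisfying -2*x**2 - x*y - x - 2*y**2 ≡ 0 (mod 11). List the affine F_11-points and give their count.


Affine F_11-points: {(0, 0), (2, 2), (2, 8), (4, 3), (4, 6), (5, 0), (5, 3), (7, 4), (7, 9), (9, 6), (10, 8), (10, 9)}; count = 12.

For each of the 121 pairs (x, y) ∈ F_11², evaluate f(x, y) mod 11. Record the zeros.
  x = 0: [0↦0, 1↦9, 2↦3, 3↦4, 4↦1, 5↦5, 6↦5, 7↦1, 8↦4, 9↦3, 10↦9]  zeros at y ∈ {0}
  x = 1: [0↦8, 1↦5, 2↦9, 3↦9, 4↦5, 5↦8, 6↦7, 7↦2, 8↦4, 9↦2, 10↦7]  zeros at y ∈ ∅
  x = 2: [0↦1, 1↦8, 2↦0, 3↦10, 4↦5, 5↦7, 6↦5, 7↦10, 8↦0, 9↦8, 10↦1]  zeros at y ∈ {2, 8}
  x = 3: [0↦1, 1↦7, 2↦9, 3↦7, 4↦1, 5↦2, 6↦10, 7↦3, 8↦3, 9↦10, 10↦2]  zeros at y ∈ ∅
  x = 4: [0↦8, 1↦2, 2↦3, 3↦0, 4↦4, 5↦4, 6↦0, 7↦3, 8↦2, 9↦8, 10↦10]  zeros at y ∈ {3, 6}
  x = 5: [0↦0, 1↦4, 2↦4, 3↦0, 4↦3, 5↦2, 6↦8, 7↦10, 8↦8, 9↦2, 10↦3]  zeros at y ∈ {0, 3}
  x = 6: [0↦10, 1↦2, 2↦1, 3↦7, 4↦9, 5↦7, 6↦1, 7↦2, 8↦10, 9↦3, 10↦3]  zeros at y ∈ ∅
  x = 7: [0↦5, 1↦7, 2↦5, 3↦10, 4↦0, 5↦8, 6↦1, 7↦1, 8↦8, 9↦0, 10↦10]  zeros at y ∈ {4, 9}
  x = 8: [0↦7, 1↦8, 2↦5, 3↦9, 4↦9, 5↦5, 6↦8, 7↦7, 8↦2, 9↦4, 10↦2]  zeros at y ∈ ∅
  x = 9: [0↦5, 1↦5, 2↦1, 3↦4, 4↦3, 5↦9, 6↦0, 7↦9, 8↦3, 9↦4, 10↦1]  zeros at y ∈ {6}
  x = 10: [0↦10, 1↦9, 2↦4, 3↦6, 4↦4, 5↦9, 6↦10, 7↦7, 8↦0, 9↦0, 10↦7]  zeros at y ∈ {8, 9}
Collecting zeros: affine points = {(0, 0), (2, 2), (2, 8), (4, 3), (4, 6), (5, 0), (5, 3), (7, 4), (7, 9), (9, 6), (10, 8), (10, 9)}.
Total count |C(F_11)_aff| = 12.


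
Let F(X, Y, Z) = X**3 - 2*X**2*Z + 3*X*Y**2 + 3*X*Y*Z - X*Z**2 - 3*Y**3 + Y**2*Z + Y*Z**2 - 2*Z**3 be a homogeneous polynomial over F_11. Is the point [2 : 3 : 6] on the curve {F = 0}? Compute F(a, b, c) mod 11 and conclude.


F(2,3,6) ≡ 7 (mod 11); P is NOT on the curve.

Evaluate F(2, 3, 6) term-by-term (mod 11).
  X**3 ↦ 1·8·1·1 = 8
  -2*X**2*Z ↦ -2·4·1·6 = -48
  3*X*Y**2 ↦ 3·2·9·1 = 54
  3*X*Y*Z ↦ 3·2·3·6 = 108
  -X*Z**2 ↦ -1·2·1·36 = -72
  -3*Y**3 ↦ -3·1·27·1 = -81
  Y**2*Z ↦ 1·1·9·6 = 54
  Y*Z**2 ↦ 1·1·3·36 = 108
  -2*Z**3 ↦ -2·1·1·216 = -432
Sum: F(2, 3, 6) = (8) + (-48) + (54) + (108) + (-72) + (-81) + (54) + (108) + (-432) = -301.
Reducing mod 11: -301 ≡ 7 (mod 11).
Since F(a, b, c) ≡ 7 ≠ 0 (mod 11), P does NOT lie on the curve.


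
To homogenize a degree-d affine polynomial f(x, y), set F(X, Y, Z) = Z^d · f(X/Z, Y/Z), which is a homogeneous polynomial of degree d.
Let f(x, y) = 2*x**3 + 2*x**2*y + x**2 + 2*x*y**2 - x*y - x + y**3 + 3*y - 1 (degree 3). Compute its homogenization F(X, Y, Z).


F(X, Y, Z) = 2*X**3 + 2*X**2*Y + X**2*Z + 2*X*Y**2 - X*Y*Z - X*Z**2 + Y**3 + 3*Y*Z**2 - Z**3

deg(f) = 3.
Substitute x = X/Z, y = Y/Z into f, then multiply by Z^3.
  monomial 2·x^3·y^0 ↦ 2·X^3·Y^0·Z^0.
  monomial 2·x^2·y^1 ↦ 2·X^2·Y^1·Z^0.
  monomial 1·x^2·y^0 ↦ 1·X^2·Y^0·Z^1.
  monomial 2·x^1·y^2 ↦ 2·X^1·Y^2·Z^0.
  monomial -1·x^1·y^1 ↦ -1·X^1·Y^1·Z^1.
  monomial -1·x^1·y^0 ↦ -1·X^1·Y^0·Z^2.
  monomial 1·x^0·y^3 ↦ 1·X^0·Y^3·Z^0.
  monomial 3·x^0·y^1 ↦ 3·X^0·Y^1·Z^2.
  monomial -1·x^0·y^0 ↦ -1·X^0·Y^0·Z^3.
Collecting: F(X, Y, Z) = 2*X**3 + 2*X**2*Y + X**2*Z + 2*X*Y**2 - X*Y*Z - X*Z**2 + Y**3 + 3*Y*Z**2 - Z**3.


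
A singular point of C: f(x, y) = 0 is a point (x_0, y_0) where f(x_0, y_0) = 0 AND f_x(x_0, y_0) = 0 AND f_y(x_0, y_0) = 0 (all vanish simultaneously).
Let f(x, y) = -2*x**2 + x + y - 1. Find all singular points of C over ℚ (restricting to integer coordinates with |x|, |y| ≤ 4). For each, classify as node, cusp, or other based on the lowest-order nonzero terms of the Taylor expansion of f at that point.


No singular points in the scanned grid; C is smooth there.

Compute partial derivatives:
  f_x = 1 - 4*x.
  f_y = 1.
f_y = 1 is a nonzero constant, so f_y never vanishes: no point (x, y) can satisfy f = f_x = f_y = 0. In particular no (x, y) ∈ {−4, ..., 4}² is singular; the curve is smooth.


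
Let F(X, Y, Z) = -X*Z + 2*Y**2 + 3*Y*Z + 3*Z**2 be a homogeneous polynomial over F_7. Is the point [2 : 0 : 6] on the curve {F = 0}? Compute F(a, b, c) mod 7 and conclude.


F(2,0,6) ≡ 5 (mod 7); P is NOT on the curve.

Evaluate F(2, 0, 6) term-by-term (mod 7).
  -X*Z ↦ -1·2·1·6 = -12
  2*Y**2 ↦ 2·1·0·1 = 0
  3*Y*Z ↦ 3·1·0·6 = 0
  3*Z**2 ↦ 3·1·1·36 = 108
Sum: F(2, 0, 6) = (-12) + (0) + (0) + (108) = 96.
Reducing mod 7: 96 ≡ 5 (mod 7).
Since F(a, b, c) ≡ 5 ≠ 0 (mod 7), P does NOT lie on the curve.


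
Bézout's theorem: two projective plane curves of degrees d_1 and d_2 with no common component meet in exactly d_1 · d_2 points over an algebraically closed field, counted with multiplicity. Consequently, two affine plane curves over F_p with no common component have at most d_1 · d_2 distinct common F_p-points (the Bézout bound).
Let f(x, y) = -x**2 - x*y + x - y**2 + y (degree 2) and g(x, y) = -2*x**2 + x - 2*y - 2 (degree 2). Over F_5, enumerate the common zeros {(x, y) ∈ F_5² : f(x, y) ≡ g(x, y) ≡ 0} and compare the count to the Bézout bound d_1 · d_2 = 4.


Common zeros: {(3, 4)}; count = 1; Bézout bound = 4.

deg(f) = 2, deg(g) = 2, so Bézout bound = 4.
Scan x ∈ F_5. For each x, list the y ∈ F_5 with f(x, y) ≡ 0 and those with g(x, y) ≡ 0 (mod 5); the common zeros in that column are the intersection.
  x = 0: f ≡ 0 at y ∈ {0, 1}; g ≡ 0 at y ∈ {4}; common: ∅.
  x = 1: f ≡ 0 at y ∈ {0}; g ≡ 0 at y ∈ {1}; common: ∅.
  x = 2: f ≡ 0 at y ∈ ∅; g ≡ 0 at y ∈ {1}; common: ∅.
  x = 3: f ≡ 0 at y ∈ {4}; g ≡ 0 at y ∈ {4}; common: {4}.
  x = 4: f ≡ 0 at y ∈ {3, 4}; g ≡ 0 at y ∈ {0}; common: ∅.
Collecting: common zeros = {(3, 4)}, so the count is 1.
Comparison with the Bézout bound: 1 ≤ 4 = deg(f)·deg(g), as expected for curves with no common component (the affine F_5-count falls short of the bound because intersections may lie at infinity, over extension fields, or carry multiplicity).


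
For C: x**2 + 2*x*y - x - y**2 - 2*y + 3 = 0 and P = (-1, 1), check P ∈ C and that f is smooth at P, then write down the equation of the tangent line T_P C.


Tangent line at P: -x - 6*y + 5 = 0.

Step 1: f(-1, 1) = 0, so P lies on C.
Step 2: partial derivatives
  f_x(x, y) = 2*x + 2*y - 1, f_y(x, y) = 2*x - 2*y - 2.
  f_x(P) = -1, f_y(P) = -6 (gradient nonzero, so P is smooth).
Step 3: tangent line at P: -1·(x − -1) + -6·(y − 1) = 0.
Expanding: -x - 6*y + 5 = 0.


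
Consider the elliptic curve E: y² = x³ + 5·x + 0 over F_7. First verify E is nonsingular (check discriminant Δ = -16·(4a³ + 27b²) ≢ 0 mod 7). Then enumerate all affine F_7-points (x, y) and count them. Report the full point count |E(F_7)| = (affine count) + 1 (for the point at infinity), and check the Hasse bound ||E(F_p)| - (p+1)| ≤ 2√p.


Affine points = {(0, 0), (2, 2), (2, 5), (3, 0), (4, 0), (6, 1), (6, 6)}; affine count = 7; |E(F_7)| = 8.

Discriminant check: Δ ∝ 4a³ + 27b² = 4·5³ + 27·0² = 4·125 + 27·0 ≡ 3 (mod 7). Nonzero ⇒ E is nonsingular.
For each x ∈ F_7, compute rhs = x³ + 5·x + 0 mod 7, then count y ∈ F_7 with y² ≡ rhs.
  x = 0: rhs = 0, matching y values: 0 (1 points).
  x = 1: rhs = 6, matching y values: none (0 points).
  x = 2: rhs = 4, matching y values: 2, 5 (2 points).
  x = 3: rhs = 0, matching y values: 0 (1 points).
  x = 4: rhs = 0, matching y values: 0 (1 points).
  x = 5: rhs = 3, matching y values: none (0 points).
  x = 6: rhs = 1, matching y values: 1, 6 (2 points).
Total affine count: 7.
Full point count |E(F_7)| = 7 + 1 = 8.
Hasse bound: |8 − (7+1)| = |0| = 0 ≤ 2√7 ≈ 5.2915 ✓.


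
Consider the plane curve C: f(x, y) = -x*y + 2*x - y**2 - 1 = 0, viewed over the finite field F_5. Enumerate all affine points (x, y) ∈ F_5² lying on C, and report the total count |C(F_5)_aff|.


Affine F_5-points: {(0, 2), (0, 3), (1, 2), (2, 1), (2, 2), (3, 0), (3, 2), (4, 2), (4, 4)}; count = 9.

For each of the 25 pairs (x, y) ∈ F_5², evaluate f(x, y) mod 5. Record the zeros.
  x = 0: [0↦4, 1↦3, 2↦0, 3↦0, 4↦3]  zeros at y ∈ {2, 3}
  x = 1: [0↦1, 1↦4, 2↦0, 3↦4, 4↦1]  zeros at y ∈ {2}
  x = 2: [0↦3, 1↦0, 2↦0, 3↦3, 4↦4]  zeros at y ∈ {1, 2}
  x = 3: [0↦0, 1↦1, 2↦0, 3↦2, 4↦2]  zeros at y ∈ {0, 2}
  x = 4: [0↦2, 1↦2, 2↦0, 3↦1, 4↦0]  zeros at y ∈ {2, 4}
Collecting zeros: affine points = {(0, 2), (0, 3), (1, 2), (2, 1), (2, 2), (3, 0), (3, 2), (4, 2), (4, 4)}.
Total count |C(F_5)_aff| = 9.


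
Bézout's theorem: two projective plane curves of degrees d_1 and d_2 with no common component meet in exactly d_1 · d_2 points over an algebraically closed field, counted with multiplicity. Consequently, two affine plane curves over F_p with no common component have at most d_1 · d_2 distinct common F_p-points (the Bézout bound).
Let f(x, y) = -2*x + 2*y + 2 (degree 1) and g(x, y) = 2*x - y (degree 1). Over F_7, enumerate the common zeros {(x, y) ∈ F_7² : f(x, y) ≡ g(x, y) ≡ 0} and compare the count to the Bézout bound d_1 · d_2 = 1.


Common zeros: {(6, 5)}; count = 1; Bézout bound = 1.

deg(f) = 1, deg(g) = 1, so Bézout bound = 1.
Scan x ∈ F_7. For each x, list the y ∈ F_7 with f(x, y) ≡ 0 and those with g(x, y) ≡ 0 (mod 7); the common zeros in that column are the intersection.
  x = 0: f ≡ 0 at y ∈ {6}; g ≡ 0 at y ∈ {0}; common: ∅.
  x = 1: f ≡ 0 at y ∈ {0}; g ≡ 0 at y ∈ {2}; common: ∅.
  x = 2: f ≡ 0 at y ∈ {1}; g ≡ 0 at y ∈ {4}; common: ∅.
  x = 3: f ≡ 0 at y ∈ {2}; g ≡ 0 at y ∈ {6}; common: ∅.
  x = 4: f ≡ 0 at y ∈ {3}; g ≡ 0 at y ∈ {1}; common: ∅.
  x = 5: f ≡ 0 at y ∈ {4}; g ≡ 0 at y ∈ {3}; common: ∅.
  x = 6: f ≡ 0 at y ∈ {5}; g ≡ 0 at y ∈ {5}; common: {5}.
Collecting: common zeros = {(6, 5)}, so the count is 1.
Comparison with the Bézout bound: 1 ≤ 1 = deg(f)·deg(g), as expected for curves with no common component (the bound is attained).


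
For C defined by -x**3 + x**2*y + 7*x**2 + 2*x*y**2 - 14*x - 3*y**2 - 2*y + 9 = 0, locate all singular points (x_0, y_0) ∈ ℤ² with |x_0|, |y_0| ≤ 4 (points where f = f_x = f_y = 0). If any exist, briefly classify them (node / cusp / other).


Singular points: {(2, -1)}; classification: cusp.

Compute partial derivatives:
  f_x = -3*x**2 + 2*x*y + 14*x + 2*y**2 - 14.
  f_y = x**2 + 4*x*y - 6*y - 2.
Scan x_0 ∈ {−4, ..., 4}. For each x_0, f_y(x_0, y) is a polynomial in y; find its integer roots y ∈ {−4, ..., 4}, then test f_x and f at those candidates.
  x = -4: f_y(-4, y) = 14 - 22*y; no integer root y with |y| ≤ 4.
  x = -3: f_y(-3, y) = 7 - 18*y; no integer root y with |y| ≤ 4.
  x = -2: f_y(-2, y) = 2 - 14*y; no integer root y with |y| ≤ 4.
  x = -1: f_y(-1, y) = -10*y - 1; no integer root y with |y| ≤ 4.
  x = 0: f_y(0, y) = -6*y - 2; no integer root y with |y| ≤ 4.
  x = 1: f_y(1, y) = -2*y - 1; no integer root y with |y| ≤ 4.
  x = 2: f_y(2, y) = 2*y + 2; vanishes at y ∈ {-1}. (2, -1): f_x = 0, f = 0 — SINGULAR.
  x = 3: f_y(3, y) = 6*y + 7; no integer root y with |y| ≤ 4.
  x = 4: f_y(4, y) = 10*y + 14; no integer root y with |y| ≤ 4.
Only singular point on the grid: (2, -1).
Classify: substitute x = 2 + u, y = -1 + v and expand: f = -u**3 + u**2*v + 2*u*v**2 + v**2.
No constant or linear terms (consistent with a singular point). Quadratic part: v**2. Cubic part: -u**3 + u**2*v + 2*u*v**2.
The quadratic part v**2 is a perfect square, so there is a single (double) tangent line v = 0, i.e. y = -1. Restricting the cubic part to that line (v = 0) leaves -u**3 ≠ 0, so f is not divisible by v and the branch is v² ≈ u**3 to lowest order — this is a cusp.
Classification: cusp.


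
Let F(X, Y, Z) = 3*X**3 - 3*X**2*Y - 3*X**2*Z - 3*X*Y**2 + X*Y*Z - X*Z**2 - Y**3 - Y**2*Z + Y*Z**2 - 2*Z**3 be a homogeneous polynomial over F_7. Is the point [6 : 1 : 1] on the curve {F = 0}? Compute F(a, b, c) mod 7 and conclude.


F(6,1,1) ≡ 5 (mod 7); P is NOT on the curve.

Evaluate F(6, 1, 1) term-by-term (mod 7).
  3*X**3 ↦ 3·216·1·1 = 648
  -3*X**2*Y ↦ -3·36·1·1 = -108
  -3*X**2*Z ↦ -3·36·1·1 = -108
  -3*X*Y**2 ↦ -3·6·1·1 = -18
  X*Y*Z ↦ 1·6·1·1 = 6
  -X*Z**2 ↦ -1·6·1·1 = -6
  -Y**3 ↦ -1·1·1·1 = -1
  -Y**2*Z ↦ -1·1·1·1 = -1
  Y*Z**2 ↦ 1·1·1·1 = 1
  -2*Z**3 ↦ -2·1·1·1 = -2
Sum: F(6, 1, 1) = (648) + (-108) + (-108) + (-18) + (6) + (-6) + (-1) + (-1) + (1) + (-2) = 411.
Reducing mod 7: 411 ≡ 5 (mod 7).
Since F(a, b, c) ≡ 5 ≠ 0 (mod 7), P does NOT lie on the curve.
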